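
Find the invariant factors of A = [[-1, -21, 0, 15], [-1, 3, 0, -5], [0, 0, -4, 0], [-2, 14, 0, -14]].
x + 4, x + 4, (x + 4)^2

The Jordan structure of A has elementary divisors (x + 4)^2, (x + 4), (x + 4). Arranging the block sizes at each eigenvalue in decreasing order and taking row products gives the invariant factors.

Invariant factors (smallest first, each dividing the next): x + 4, x + 4, (x + 4)^2.

Check: the last factor (x + 4)^2 is the minimal polynomial, and the product (x + 4)^4 is the characteristic polynomial.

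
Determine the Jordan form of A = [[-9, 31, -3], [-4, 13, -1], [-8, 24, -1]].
J = [[1, 1, 0], [0, 1, 1], [0, 0, 1]]

The characteristic polynomial is det(xI - A) = (x - 1)^3, so the eigenvalues are 1 (algebraic multiplicity 3).

For λ = 1: rank(A - I) = 2, rank((A - I)^2) = 1, rank((A - I)^3) = 0. The eigenspace has dimension 3 - 2 = 1, so there is 1 Jordan block; the rank sequence gives block sizes [3].

Assembling the blocks gives the Jordan form J above.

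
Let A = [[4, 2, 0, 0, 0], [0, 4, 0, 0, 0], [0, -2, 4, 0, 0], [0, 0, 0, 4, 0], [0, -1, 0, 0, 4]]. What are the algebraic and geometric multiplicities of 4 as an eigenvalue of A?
The characteristic polynomial is (x - 4)^5, so the factor x - 4 appears with exponent 5: the algebraic multiplicity is 5.

rank(A - 4I) = 1, so the eigenspace has dimension 5 - 1 = 4: the geometric multiplicity is 4.

Since 4 < 5, A is not diagonalizable.

algebraic multiplicity 5, geometric multiplicity 4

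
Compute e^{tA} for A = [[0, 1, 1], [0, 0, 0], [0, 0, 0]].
A has Jordan form J = [[0, 1, 0], [0, 0, 0], [0, 0, 0]] with A = PJP^{-1}, so e^{tA} = P e^{tJ} P^{-1}.

For a Jordan block J_k(λ), e^{tJ_k(λ)} = e^{λt} · (I + tN + t^2 N^2/2! + ... + t^{k-1} N^{k-1}/(k-1)!) where N is the nilpotent superdiagonal part.

Assembling the blocks and conjugating back gives the entries of e^{tA} as shown above.

e^{tA} = [[1, t, t], [0, 1, 0], [0, 0, 1]]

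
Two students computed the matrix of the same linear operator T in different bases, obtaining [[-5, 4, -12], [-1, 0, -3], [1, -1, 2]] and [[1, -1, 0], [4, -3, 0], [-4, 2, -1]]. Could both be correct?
Two matrices over a field are similar if and only if they have the same invariant factors.

Both A and B have characteristic polynomial (x + 1)^3 and minimal polynomial (x + 1)^2. Computing further, both have invariant factors x + 1, (x + 1)^2. Hence A and B are similar.

Yes.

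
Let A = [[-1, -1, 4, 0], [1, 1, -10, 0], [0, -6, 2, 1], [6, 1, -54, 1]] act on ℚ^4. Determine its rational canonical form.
R = [[0, 0, 0, -6], [1, 0, 0, -10], [0, 1, 0, 4], [0, 0, 1, 3]]

The invariant factors of A (the non-unit diagonal entries of the Smith normal form of xI - A over ℚ[x]) are (x - 3)(x^3 - 4x - 2), each dividing the next. The characteristic polynomial is their product, (x - 3)(x^3 - 4x - 2).

The rational canonical form is the block-diagonal matrix of companion matrices C(f_i):
R = [[0, 0, 0, -6], [1, 0, 0, -10], [0, 1, 0, 4], [0, 0, 1, 3]].

Note the characteristic polynomial does not split into linear factors over ℚ, so A has no Jordan form over ℚ; the rational canonical form exists over any field.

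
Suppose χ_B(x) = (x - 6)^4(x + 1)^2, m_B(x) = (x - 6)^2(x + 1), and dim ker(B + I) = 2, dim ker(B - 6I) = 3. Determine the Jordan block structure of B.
Jordan blocks: (-1, 1), (-1, 1), (6, 2), (6, 1), (6, 1)

λ = -1: algebraic multiplicity 2 (exponent in χ_B), largest block size 1 (exponent in m_B), 2 blocks (geometric multiplicity). These force block sizes [1, 1].
λ = 6: algebraic multiplicity 4 (exponent in χ_B), largest block size 2 (exponent in m_B), 3 blocks (geometric multiplicity). These force block sizes [2, 1, 1].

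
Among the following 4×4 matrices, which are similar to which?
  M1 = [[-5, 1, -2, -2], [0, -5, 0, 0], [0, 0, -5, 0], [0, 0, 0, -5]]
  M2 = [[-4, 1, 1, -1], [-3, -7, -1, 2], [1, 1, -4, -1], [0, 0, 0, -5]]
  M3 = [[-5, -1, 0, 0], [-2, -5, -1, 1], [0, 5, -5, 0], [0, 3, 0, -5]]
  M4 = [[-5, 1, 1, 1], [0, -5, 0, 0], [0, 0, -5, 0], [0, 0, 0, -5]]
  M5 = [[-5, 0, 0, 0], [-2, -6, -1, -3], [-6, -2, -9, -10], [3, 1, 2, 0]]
2 classes: {M1, M4}, {M2, M3, M5}

Characteristic polynomials: χ_{M1} = (x + 5)^4, χ_{M2} = (x + 5)^4, χ_{M3} = (x + 5)^4, χ_{M4} = (x + 5)^4, χ_{M5} = (x + 5)^4.

{M1, M4}: invariant factors x + 5, x + 5, (x + 5)^2.

{M2, M3, M5}: invariant factors x + 5, (x + 5)^3.

Matrices are similar if and only if their invariant-factor lists agree; the partition into similarity classes is {M1, M4}, {M2, M3, M5}.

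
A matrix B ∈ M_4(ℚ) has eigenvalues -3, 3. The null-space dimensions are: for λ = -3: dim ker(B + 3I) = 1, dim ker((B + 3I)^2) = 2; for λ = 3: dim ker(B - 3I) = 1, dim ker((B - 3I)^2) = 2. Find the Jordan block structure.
Jordan blocks: (-3, 2), (3, 2)

λ = -3: successive nullity increments [1, 1] count blocks of size ≥ k; block sizes are [2].
λ = 3: successive nullity increments [1, 1] count blocks of size ≥ k; block sizes are [2].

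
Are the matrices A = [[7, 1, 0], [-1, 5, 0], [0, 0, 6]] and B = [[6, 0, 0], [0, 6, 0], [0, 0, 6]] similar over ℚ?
No.

Both have characteristic polynomial (x - 6)^3, but the minimal polynomial of A is (x - 6)^2 while the minimal polynomial of B is x - 6. The minimal polynomial is a similarity invariant, so A and B are not similar.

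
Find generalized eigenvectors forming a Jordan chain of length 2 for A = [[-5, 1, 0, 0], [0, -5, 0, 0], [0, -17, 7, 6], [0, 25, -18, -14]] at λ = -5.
v_1 = [[-1, 1, 1, 1]]^T, v_2 = [[1, 0, 1, -2]]^T

We seek v_1 ∈ ker((A + 5I)^2) \ ker(A + 5I), then set v_{i+1} = (A + 5I) v_i.

One such chain is v_1 = [[-1, 1, 1, 1]]^T, v_2 = [[1, 0, 1, -2]]^T. Check: (A + 5I) v_2 = [[0, 0, 0, 0]]^T = 0.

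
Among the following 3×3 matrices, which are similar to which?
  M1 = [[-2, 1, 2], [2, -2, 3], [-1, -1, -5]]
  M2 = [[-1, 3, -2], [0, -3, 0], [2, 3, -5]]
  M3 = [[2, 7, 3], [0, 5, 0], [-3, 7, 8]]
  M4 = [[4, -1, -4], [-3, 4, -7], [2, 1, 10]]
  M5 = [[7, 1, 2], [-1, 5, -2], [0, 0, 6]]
5 classes: {M1}, {M2}, {M3}, {M4}, {M5}

Characteristic polynomials: χ_{M1} = (x + 3)^3, χ_{M2} = (x + 3)^3, χ_{M3} = (x - 5)^3, χ_{M4} = (x - 6)^3, χ_{M5} = (x - 6)^3.

{M1}: invariant factors (x + 3)^3.

{M2}: invariant factors x + 3, (x + 3)^2.

{M3}: invariant factors x - 5, (x - 5)^2.

{M4}: invariant factors (x - 6)^3.

{M5}: invariant factors x - 6, (x - 6)^2.

Matrices are similar if and only if their invariant-factor lists agree; the partition into similarity classes is {M1}, {M2}, {M3}, {M4}, {M5}.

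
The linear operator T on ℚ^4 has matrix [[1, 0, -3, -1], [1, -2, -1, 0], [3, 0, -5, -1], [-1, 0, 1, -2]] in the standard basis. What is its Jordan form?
J = [[-2, 1, 0, 0], [0, -2, 1, 0], [0, 0, -2, 0], [0, 0, 0, -2]]

The characteristic polynomial is det(xI - A) = (x + 2)^4, so the eigenvalues are -2 (algebraic multiplicity 4).

For λ = -2: rank(A + 2I) = 2, rank((A + 2I)^2) = 1, rank((A + 2I)^3) = 0. The eigenspace has dimension 4 - 2 = 2, so there are 2 Jordan blocks; the rank sequence gives block sizes [3, 1].

Assembling the blocks gives the Jordan form J above.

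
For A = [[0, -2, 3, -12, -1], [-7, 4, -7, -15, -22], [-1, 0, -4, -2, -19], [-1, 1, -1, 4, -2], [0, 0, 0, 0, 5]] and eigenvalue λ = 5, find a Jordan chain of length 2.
v_1 = [[-2, -2, 0, 1, 0]]^T, v_2 = [[2, 1, 0, -1, 0]]^T

We seek v_1 ∈ ker((A - 5I)^2) \ ker(A - 5I), then set v_{i+1} = (A - 5I) v_i.

One such chain is v_1 = [[-2, -2, 0, 1, 0]]^T, v_2 = [[2, 1, 0, -1, 0]]^T. Check: (A - 5I) v_2 = [[0, 0, 0, 0, 0]]^T = 0.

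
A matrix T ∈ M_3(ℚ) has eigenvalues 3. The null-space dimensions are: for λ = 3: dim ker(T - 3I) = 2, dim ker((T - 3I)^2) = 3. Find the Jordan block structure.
Jordan blocks: (3, 2), (3, 1)

λ = 3: successive nullity increments [2, 1] count blocks of size ≥ k; block sizes are [2, 1].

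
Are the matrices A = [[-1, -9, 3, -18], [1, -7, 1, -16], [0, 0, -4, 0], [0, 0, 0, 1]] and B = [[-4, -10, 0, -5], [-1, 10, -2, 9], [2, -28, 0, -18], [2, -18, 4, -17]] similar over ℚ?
Two matrices over a field are similar if and only if they have the same invariant factors.

Both A and B have characteristic polynomial (x - 1)(x + 4)^3 and minimal polynomial (x - 1)(x + 4)^2. Computing further, both have invariant factors x + 4, (x - 1)(x + 4)^2. Hence A and B are similar.

Yes.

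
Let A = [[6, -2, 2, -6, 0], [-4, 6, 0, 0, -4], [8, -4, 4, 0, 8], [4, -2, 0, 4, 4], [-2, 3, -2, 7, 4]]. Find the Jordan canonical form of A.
J = [[4, 1, 0, 0, 0], [0, 4, 0, 0, 0], [0, 0, 4, 0, 0], [0, 0, 0, 6, 0], [0, 0, 0, 0, 6]]

The characteristic polynomial is det(xI - A) = (x - 6)^2(x - 4)^3, so the eigenvalues are 4 (algebraic multiplicity 3), 6 (algebraic multiplicity 2).

For λ = 4: rank(A - 4I) = 3, rank((A - 4I)^2) = 2. The eigenspace has dimension 5 - 3 = 2, so there are 2 Jordan blocks; the rank sequence gives block sizes [2, 1].

For λ = 6: rank(A - 6I) = 3. The eigenspace has dimension 5 - 3 = 2, so there are 2 Jordan blocks; the rank sequence gives block sizes [1, 1].

Assembling the blocks gives the Jordan form J above.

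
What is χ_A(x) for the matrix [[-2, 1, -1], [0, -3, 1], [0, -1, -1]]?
χ_A(x) = (x + 2)^3

xI - A = [[x + 2, -1, 1], [0, x + 3, -1], [0, 1, x + 1]].

Expanding det(xI - A) along the first row:
det(xI - A) = + (x + 2)·det([[x + 3, -1], [1, x + 1]]) - (-1)·det([[0, -1], [0, x + 1]]) + (1)·det([[0, x + 3], [0, 1]]).

Evaluating gives χ_A(x) = x^3 + 6x^2 + 12x + 8 = (x + 2)^3.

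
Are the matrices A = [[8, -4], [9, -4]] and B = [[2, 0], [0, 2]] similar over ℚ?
No.

Both have characteristic polynomial (x - 2)^2, but the minimal polynomial of A is (x - 2)^2 while the minimal polynomial of B is x - 2. The minimal polynomial is a similarity invariant, so A and B are not similar.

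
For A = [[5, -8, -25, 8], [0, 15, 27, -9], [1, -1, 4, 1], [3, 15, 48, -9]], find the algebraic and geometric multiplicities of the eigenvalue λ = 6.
The characteristic polynomial is (x - 6)^3(x + 3), so the factor x - 6 appears with exponent 3: the algebraic multiplicity is 3.

rank(A - 6I) = 2, so the eigenspace has dimension 4 - 2 = 2: the geometric multiplicity is 2.

Since 2 < 3, A is not diagonalizable.

algebraic multiplicity 3, geometric multiplicity 2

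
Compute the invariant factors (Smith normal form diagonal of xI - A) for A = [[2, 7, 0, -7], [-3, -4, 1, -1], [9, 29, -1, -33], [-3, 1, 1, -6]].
(x - 2)(x + 3)^2(x + 5)

The Jordan structure of A has elementary divisors (x + 5), (x + 3)^2, (x - 2). Arranging the block sizes at each eigenvalue in decreasing order and taking row products gives the invariant factors.

Invariant factors (smallest first, each dividing the next): (x - 2)(x + 3)^2(x + 5).

Check: the last factor (x - 2)(x + 3)^2(x + 5) is the minimal polynomial, and the product (x - 2)(x + 3)^2(x + 5) is the characteristic polynomial.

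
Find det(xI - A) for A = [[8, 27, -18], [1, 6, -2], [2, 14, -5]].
χ_A(x) = (x - 5)^2(x + 1)

xI - A = [[x - 8, -27, 18], [-1, x - 6, 2], [-2, -14, x + 5]].

Expanding det(xI - A) along the first row:
det(xI - A) = + (x - 8)·det([[x - 6, 2], [-14, x + 5]]) - (-27)·det([[-1, 2], [-2, x + 5]]) + (18)·det([[-1, x - 6], [-2, -14]]).

Evaluating gives χ_A(x) = x^3 - 9x^2 + 15x + 25 = (x - 5)^2(x + 1).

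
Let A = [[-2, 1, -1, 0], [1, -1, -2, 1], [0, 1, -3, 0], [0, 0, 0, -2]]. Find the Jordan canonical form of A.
J = [[-2, 1, 0, 0], [0, -2, 1, 0], [0, 0, -2, 0], [0, 0, 0, -2]]

The characteristic polynomial is det(xI - A) = (x + 2)^4, so the eigenvalues are -2 (algebraic multiplicity 4).

For λ = -2: rank(A + 2I) = 2, rank((A + 2I)^2) = 1, rank((A + 2I)^3) = 0. The eigenspace has dimension 4 - 2 = 2, so there are 2 Jordan blocks; the rank sequence gives block sizes [3, 1].

Assembling the blocks gives the Jordan form J above.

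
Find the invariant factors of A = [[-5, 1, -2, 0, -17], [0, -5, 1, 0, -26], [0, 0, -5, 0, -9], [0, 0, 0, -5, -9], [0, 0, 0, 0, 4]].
The Jordan structure of A has elementary divisors (x + 5)^3, (x + 5), (x - 4). Arranging the block sizes at each eigenvalue in decreasing order and taking row products gives the invariant factors.

Invariant factors (smallest first, each dividing the next): x + 5, (x - 4)(x + 5)^3.

Check: the last factor (x - 4)(x + 5)^3 is the minimal polynomial, and the product (x - 4)(x + 5)^4 is the characteristic polynomial.

x + 5, (x - 4)(x + 5)^3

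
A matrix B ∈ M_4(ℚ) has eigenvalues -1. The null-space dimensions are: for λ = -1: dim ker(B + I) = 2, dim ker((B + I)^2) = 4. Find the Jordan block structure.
λ = -1: successive nullity increments [2, 2] count blocks of size ≥ k; block sizes are [2, 2].

Jordan blocks: (-1, 2), (-1, 2)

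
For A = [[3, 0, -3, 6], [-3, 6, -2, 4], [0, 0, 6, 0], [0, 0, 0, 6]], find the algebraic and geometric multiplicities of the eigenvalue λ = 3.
algebraic multiplicity 1, geometric multiplicity 1

The characteristic polynomial is (x - 6)^3(x - 3), so the factor x - 3 appears with exponent 1: the algebraic multiplicity is 1.

rank(A - 3I) = 3, so the eigenspace has dimension 4 - 3 = 1: the geometric multiplicity is 1.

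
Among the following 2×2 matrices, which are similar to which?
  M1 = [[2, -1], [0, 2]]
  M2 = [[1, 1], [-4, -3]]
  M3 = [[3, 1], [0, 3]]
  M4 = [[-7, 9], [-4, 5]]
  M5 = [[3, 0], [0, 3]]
4 classes: {M1}, {M2, M4}, {M3}, {M5}

Characteristic polynomials: χ_{M1} = (x - 2)^2, χ_{M2} = (x + 1)^2, χ_{M3} = (x - 3)^2, χ_{M4} = (x + 1)^2, χ_{M5} = (x - 3)^2.

{M1}: invariant factors (x - 2)^2.

{M2, M4}: invariant factors (x + 1)^2.

{M3}: invariant factors (x - 3)^2.

{M5}: invariant factors x - 3, x - 3.

Matrices are similar if and only if their invariant-factor lists agree; the partition into similarity classes is {M1}, {M2, M4}, {M3}, {M5}.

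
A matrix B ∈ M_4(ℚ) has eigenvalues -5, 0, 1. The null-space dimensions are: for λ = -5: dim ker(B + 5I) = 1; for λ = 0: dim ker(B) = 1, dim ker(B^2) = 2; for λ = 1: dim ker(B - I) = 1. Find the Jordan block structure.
λ = -5: successive nullity increments [1] count blocks of size ≥ k; block sizes are [1].
λ = 0: successive nullity increments [1, 1] count blocks of size ≥ k; block sizes are [2].
λ = 1: successive nullity increments [1] count blocks of size ≥ k; block sizes are [1].

Jordan blocks: (-5, 1), (0, 2), (1, 1)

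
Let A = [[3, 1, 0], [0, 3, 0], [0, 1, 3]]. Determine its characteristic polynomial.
xI - A = [[x - 3, -1, 0], [0, x - 3, 0], [0, -1, x - 3]].

Expanding det(xI - A) along the first row:
det(xI - A) = + (x - 3)·det([[x - 3, 0], [-1, x - 3]]) - (-1)·det([[0, 0], [0, x - 3]]) + (0)·det([[0, x - 3], [0, -1]]).

Evaluating gives χ_A(x) = x^3 - 9x^2 + 27x - 27 = (x - 3)^3.

χ_A(x) = (x - 3)^3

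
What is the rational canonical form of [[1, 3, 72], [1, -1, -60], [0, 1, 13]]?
The invariant factors of A (the non-unit diagonal entries of the Smith normal form of xI - A over ℚ[x]) are (x - 5)(x - 4)^2, each dividing the next. The characteristic polynomial is their product, (x - 5)(x - 4)^2.

The rational canonical form is the block-diagonal matrix of companion matrices C(f_i):
R = [[0, 0, 80], [1, 0, -56], [0, 1, 13]].

R = [[0, 0, 80], [1, 0, -56], [0, 1, 13]]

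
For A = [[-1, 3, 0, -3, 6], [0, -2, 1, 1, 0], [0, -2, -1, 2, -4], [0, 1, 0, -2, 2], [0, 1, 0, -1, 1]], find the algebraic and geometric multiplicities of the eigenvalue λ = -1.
The characteristic polynomial is (x + 1)^5, so the factor x + 1 appears with exponent 5: the algebraic multiplicity is 5.

rank(A + I) = 2, so the eigenspace has dimension 5 - 2 = 3: the geometric multiplicity is 3.

Since 3 < 5, A is not diagonalizable.

algebraic multiplicity 5, geometric multiplicity 3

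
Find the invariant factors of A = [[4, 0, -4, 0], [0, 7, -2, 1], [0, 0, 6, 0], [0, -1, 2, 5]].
x - 6, (x - 6)^2(x - 4)

The Jordan structure of A has elementary divisors (x - 4), (x - 6)^2, (x - 6). Arranging the block sizes at each eigenvalue in decreasing order and taking row products gives the invariant factors.

Invariant factors (smallest first, each dividing the next): x - 6, (x - 6)^2(x - 4).

Check: the last factor (x - 6)^2(x - 4) is the minimal polynomial, and the product (x - 6)^3(x - 4) is the characteristic polynomial.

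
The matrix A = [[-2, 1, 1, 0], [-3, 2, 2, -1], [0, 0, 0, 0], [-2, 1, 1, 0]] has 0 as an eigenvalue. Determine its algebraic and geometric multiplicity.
algebraic multiplicity 4, geometric multiplicity 2

The characteristic polynomial is x^4, so the factor x appears with exponent 4: the algebraic multiplicity is 4.

rank(A) = 2, so the eigenspace has dimension 4 - 2 = 2: the geometric multiplicity is 2.

Since 2 < 4, A is not diagonalizable.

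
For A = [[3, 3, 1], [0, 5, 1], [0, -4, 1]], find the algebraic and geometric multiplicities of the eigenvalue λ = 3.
The characteristic polynomial is (x - 3)^3, so the factor x - 3 appears with exponent 3: the algebraic multiplicity is 3.

rank(A - 3I) = 2, so the eigenspace has dimension 3 - 2 = 1: the geometric multiplicity is 1.

Since 1 < 3, A is not diagonalizable.

algebraic multiplicity 3, geometric multiplicity 1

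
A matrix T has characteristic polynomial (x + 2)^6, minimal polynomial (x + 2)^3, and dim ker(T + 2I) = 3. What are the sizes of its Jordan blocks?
λ = -2: algebraic multiplicity 6 (exponent in χ_T), largest block size 3 (exponent in m_T), 3 blocks (geometric multiplicity). These force block sizes [3, 2, 1].

Jordan blocks: (-2, 3), (-2, 2), (-2, 1)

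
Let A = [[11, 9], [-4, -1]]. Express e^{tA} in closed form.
A has Jordan form J = [[5, 1], [0, 5]] with A = PJP^{-1}, so e^{tA} = P e^{tJ} P^{-1}.

For a Jordan block J_k(λ), e^{tJ_k(λ)} = e^{λt} · (I + tN + t^2 N^2/2! + ... + t^{k-1} N^{k-1}/(k-1)!) where N is the nilpotent superdiagonal part.

Assembling the blocks and conjugating back gives the entries of e^{tA} as shown above.

e^{tA} = [[(6*t + 1)*e^{5*t}, 9*t*e^{5*t}], [-4*t*e^{5*t}, (1 - 6*t)*e^{5*t}]]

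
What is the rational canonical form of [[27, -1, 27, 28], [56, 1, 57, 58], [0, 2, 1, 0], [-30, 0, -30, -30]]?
R = [[0, 0, 0, -30], [1, 0, 0, 59], [0, 1, 0, 33], [0, 0, 1, -1]]

The invariant factors of A (the non-unit diagonal entries of the Smith normal form of xI - A over ℚ[x]) are (x - 6)(x + 5)(x^2 + 2x - 1), each dividing the next. The characteristic polynomial is their product, (x - 6)(x + 5)(x^2 + 2x - 1).

The rational canonical form is the block-diagonal matrix of companion matrices C(f_i):
R = [[0, 0, 0, -30], [1, 0, 0, 59], [0, 1, 0, 33], [0, 0, 1, -1]].

Note the characteristic polynomial does not split into linear factors over ℚ, so A has no Jordan form over ℚ; the rational canonical form exists over any field.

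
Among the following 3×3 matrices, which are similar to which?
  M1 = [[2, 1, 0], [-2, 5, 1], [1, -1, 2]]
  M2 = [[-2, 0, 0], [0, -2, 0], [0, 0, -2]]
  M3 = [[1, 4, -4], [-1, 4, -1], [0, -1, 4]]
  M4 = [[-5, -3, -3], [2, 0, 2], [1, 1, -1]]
Characteristic polynomials: χ_{M1} = (x - 3)^3, χ_{M2} = (x + 2)^3, χ_{M3} = (x - 3)^3, χ_{M4} = (x + 2)^3.

{M1, M3}: invariant factors (x - 3)^3.

{M2}: invariant factors x + 2, x + 2, x + 2.

{M4}: invariant factors x + 2, (x + 2)^2.

Matrices are similar if and only if their invariant-factor lists agree; the partition into similarity classes is {M1, M3}, {M2}, {M4}.

3 classes: {M1, M3}, {M2}, {M4}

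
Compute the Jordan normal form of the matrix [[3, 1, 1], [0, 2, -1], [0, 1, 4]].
The characteristic polynomial is det(xI - A) = (x - 3)^3, so the eigenvalues are 3 (algebraic multiplicity 3).

For λ = 3: rank(A - 3I) = 1, rank((A - 3I)^2) = 0. The eigenspace has dimension 3 - 1 = 2, so there are 2 Jordan blocks; the rank sequence gives block sizes [2, 1].

Assembling the blocks gives the Jordan form J above.

J = [[3, 1, 0], [0, 3, 0], [0, 0, 3]]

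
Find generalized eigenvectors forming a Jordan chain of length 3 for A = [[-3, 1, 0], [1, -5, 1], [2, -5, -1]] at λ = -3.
We seek v_1 ∈ ker((A + 3I)^3) \ ker((A + 3I)^2), then set v_{i+1} = (A + 3I) v_i.

One such chain is v_1 = [[-1, 0, 2]]^T, v_2 = [[0, 1, 2]]^T, v_3 = [[1, 0, -1]]^T. Check: (A + 3I) v_3 = [[0, 0, 0]]^T = 0.

v_1 = [[-1, 0, 2]]^T, v_2 = [[0, 1, 2]]^T, v_3 = [[1, 0, -1]]^T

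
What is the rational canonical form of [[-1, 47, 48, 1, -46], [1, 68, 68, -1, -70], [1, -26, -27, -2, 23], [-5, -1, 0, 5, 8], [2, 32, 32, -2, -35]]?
The invariant factors of A (the non-unit diagonal entries of the Smith normal form of xI - A over ℚ[x]) are (x - 4)(x - 2)^2(x - 1)^2, each dividing the next. The characteristic polynomial is their product, (x - 4)(x - 2)^2(x - 1)^2.

The rational canonical form is the block-diagonal matrix of companion matrices C(f_i):
R = [[0, 0, 0, 0, 16], [1, 0, 0, 0, -52], [0, 1, 0, 0, 64], [0, 0, 1, 0, -37], [0, 0, 0, 1, 10]].

R = [[0, 0, 0, 0, 16], [1, 0, 0, 0, -52], [0, 1, 0, 0, 64], [0, 0, 1, 0, -37], [0, 0, 0, 1, 10]]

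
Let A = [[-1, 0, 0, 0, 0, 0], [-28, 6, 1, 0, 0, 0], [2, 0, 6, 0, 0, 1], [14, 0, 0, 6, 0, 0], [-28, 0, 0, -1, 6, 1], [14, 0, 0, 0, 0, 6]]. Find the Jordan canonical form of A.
J = [[-1, 0, 0, 0, 0, 0], [0, 6, 1, 0, 0, 0], [0, 0, 6, 1, 0, 0], [0, 0, 0, 6, 0, 0], [0, 0, 0, 0, 6, 1], [0, 0, 0, 0, 0, 6]]

The characteristic polynomial is det(xI - A) = (x - 6)^5(x + 1), so the eigenvalues are -1 (algebraic multiplicity 1), 6 (algebraic multiplicity 5).

For λ = -1: algebraic multiplicity 1 gives one 1×1 block.

For λ = 6: rank(A - 6I) = 4, rank((A - 6I)^2) = 2, rank((A - 6I)^3) = 1. The eigenspace has dimension 6 - 4 = 2, so there are 2 Jordan blocks; the rank sequence gives block sizes [3, 2].

Assembling the blocks gives the Jordan form J above.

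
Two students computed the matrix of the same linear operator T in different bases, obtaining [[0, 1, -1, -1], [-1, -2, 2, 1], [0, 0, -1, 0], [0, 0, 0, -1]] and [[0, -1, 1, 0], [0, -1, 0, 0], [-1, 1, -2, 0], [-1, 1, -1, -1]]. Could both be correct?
Both have characteristic polynomial (x + 1)^4, but the minimal polynomial of A is (x + 1)^3 while the minimal polynomial of B is (x + 1)^2. The minimal polynomial is a similarity invariant, so A and B are not similar.

No.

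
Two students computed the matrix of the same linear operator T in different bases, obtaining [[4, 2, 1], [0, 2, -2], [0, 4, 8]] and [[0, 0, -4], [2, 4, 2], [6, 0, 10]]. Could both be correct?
Both have characteristic polynomial (x - 6)(x - 4)^2, but the minimal polynomial of A is (x - 6)(x - 4)^2 while the minimal polynomial of B is (x - 6)(x - 4). The minimal polynomial is a similarity invariant, so A and B are not similar.

No.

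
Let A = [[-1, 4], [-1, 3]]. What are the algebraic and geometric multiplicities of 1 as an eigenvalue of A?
algebraic multiplicity 2, geometric multiplicity 1

The characteristic polynomial is (x - 1)^2, so the factor x - 1 appears with exponent 2: the algebraic multiplicity is 2.

rank(A - I) = 1, so the eigenspace has dimension 2 - 1 = 1: the geometric multiplicity is 1.

Since 1 < 2, A is not diagonalizable.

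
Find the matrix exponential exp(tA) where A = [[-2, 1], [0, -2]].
e^{tA} = [[e^{-2*t}, t*e^{-2*t}], [0, e^{-2*t}]]

A has Jordan form J = [[-2, 1], [0, -2]] with A = PJP^{-1}, so e^{tA} = P e^{tJ} P^{-1}.

For a Jordan block J_k(λ), e^{tJ_k(λ)} = e^{λt} · (I + tN + t^2 N^2/2! + ... + t^{k-1} N^{k-1}/(k-1)!) where N is the nilpotent superdiagonal part.

Assembling the blocks and conjugating back gives the entries of e^{tA} as shown above.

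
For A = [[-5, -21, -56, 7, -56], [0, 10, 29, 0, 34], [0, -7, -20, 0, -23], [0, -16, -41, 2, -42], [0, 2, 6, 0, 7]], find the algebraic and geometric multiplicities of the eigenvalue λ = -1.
The characteristic polynomial is (x - 2)(x + 1)^3(x + 5), so the factor x + 1 appears with exponent 3: the algebraic multiplicity is 3.

rank(A + I) = 4, so the eigenspace has dimension 5 - 4 = 1: the geometric multiplicity is 1.

Since 1 < 3, A is not diagonalizable.

algebraic multiplicity 3, geometric multiplicity 1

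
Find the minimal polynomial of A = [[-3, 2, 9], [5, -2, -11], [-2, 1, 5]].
The characteristic polynomial factors as x^3. The minimal polynomial is ∏(x - λ)^{k_λ} where k_λ is the size of the largest Jordan block at λ.

For λ = 0: rank(A) = 2, and the largest Jordan block has size 3 (the smallest k with rank(A^k) = rank(A^(k+1))).

So m_A(x) = x^3.

m_A(x) = x^3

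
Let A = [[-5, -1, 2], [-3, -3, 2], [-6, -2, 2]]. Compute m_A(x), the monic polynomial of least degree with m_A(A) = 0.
m_A(x) = (x + 2)^2

The characteristic polynomial factors as (x + 2)^3. The minimal polynomial is ∏(x - λ)^{k_λ} where k_λ is the size of the largest Jordan block at λ.

For λ = -2: rank(A + 2I) = 1, and the largest Jordan block has size 2 (the smallest k with rank((A + 2I)^k) = rank((A + 2I)^(k+1))).

So m_A(x) = (x + 2)^2.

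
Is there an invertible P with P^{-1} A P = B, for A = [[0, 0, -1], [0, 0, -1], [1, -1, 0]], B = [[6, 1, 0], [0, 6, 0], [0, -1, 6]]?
No.

trace(A) = 0 but trace(B) = 18. The trace is a similarity invariant, so A and B are not similar.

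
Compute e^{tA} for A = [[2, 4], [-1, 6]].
A has Jordan form J = [[4, 1], [0, 4]] with A = PJP^{-1}, so e^{tA} = P e^{tJ} P^{-1}.

For a Jordan block J_k(λ), e^{tJ_k(λ)} = e^{λt} · (I + tN + t^2 N^2/2! + ... + t^{k-1} N^{k-1}/(k-1)!) where N is the nilpotent superdiagonal part.

Assembling the blocks and conjugating back gives the entries of e^{tA} as shown above.

e^{tA} = [[(1 - 2*t)*e^{4*t}, 4*t*e^{4*t}], [-t*e^{4*t}, (2*t + 1)*e^{4*t}]]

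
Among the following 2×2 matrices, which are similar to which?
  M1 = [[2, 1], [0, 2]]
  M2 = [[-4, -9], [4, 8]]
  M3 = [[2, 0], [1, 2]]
Characteristic polynomials: χ_{M1} = (x - 2)^2, χ_{M2} = (x - 2)^2, χ_{M3} = (x - 2)^2.

{M1, M2, M3}: invariant factors (x - 2)^2.

Matrices are similar if and only if their invariant-factor lists agree; the partition into similarity classes is {M1, M2, M3}.

1 class: {M1, M2, M3}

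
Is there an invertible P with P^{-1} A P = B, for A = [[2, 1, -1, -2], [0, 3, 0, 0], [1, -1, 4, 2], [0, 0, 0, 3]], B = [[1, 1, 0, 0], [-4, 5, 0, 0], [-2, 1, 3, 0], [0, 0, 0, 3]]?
Yes.

Two matrices over a field are similar if and only if they have the same invariant factors.

Both A and B have characteristic polynomial (x - 3)^4 and minimal polynomial (x - 3)^2. Computing further, both have invariant factors x - 3, x - 3, (x - 3)^2. Hence A and B are similar.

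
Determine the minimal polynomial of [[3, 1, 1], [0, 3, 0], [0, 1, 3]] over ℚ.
m_A(x) = (x - 3)^3

The characteristic polynomial factors as (x - 3)^3. The minimal polynomial is ∏(x - λ)^{k_λ} where k_λ is the size of the largest Jordan block at λ.

For λ = 3: rank(A - 3I) = 2, and the largest Jordan block has size 3 (the smallest k with rank((A - 3I)^k) = rank((A - 3I)^(k+1))).

So m_A(x) = (x - 3)^3.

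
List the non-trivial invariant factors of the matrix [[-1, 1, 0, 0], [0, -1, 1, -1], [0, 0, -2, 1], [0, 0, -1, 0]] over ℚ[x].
x + 1, (x + 1)^3

The Jordan structure of A has elementary divisors (x + 1)^3, (x + 1). Arranging the block sizes at each eigenvalue in decreasing order and taking row products gives the invariant factors.

Invariant factors (smallest first, each dividing the next): x + 1, (x + 1)^3.

Check: the last factor (x + 1)^3 is the minimal polynomial, and the product (x + 1)^4 is the characteristic polynomial.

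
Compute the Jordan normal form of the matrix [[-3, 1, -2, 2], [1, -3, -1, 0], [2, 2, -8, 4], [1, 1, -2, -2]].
J = [[-4, 1, 0, 0], [0, -4, 1, 0], [0, 0, -4, 0], [0, 0, 0, -4]]

The characteristic polynomial is det(xI - A) = (x + 4)^4, so the eigenvalues are -4 (algebraic multiplicity 4).

For λ = -4: rank(A + 4I) = 2, rank((A + 4I)^2) = 1, rank((A + 4I)^3) = 0. The eigenspace has dimension 4 - 2 = 2, so there are 2 Jordan blocks; the rank sequence gives block sizes [3, 1].

Assembling the blocks gives the Jordan form J above.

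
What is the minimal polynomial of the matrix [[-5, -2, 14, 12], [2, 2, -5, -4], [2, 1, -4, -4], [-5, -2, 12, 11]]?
The characteristic polynomial factors as (x - 1)^4. The minimal polynomial is ∏(x - λ)^{k_λ} where k_λ is the size of the largest Jordan block at λ.

For λ = 1: rank(A - I) = 2, and the largest Jordan block has size 2 (the smallest k with rank((A - I)^k) = rank((A - I)^(k+1))).

So m_A(x) = (x - 1)^2.

m_A(x) = (x - 1)^2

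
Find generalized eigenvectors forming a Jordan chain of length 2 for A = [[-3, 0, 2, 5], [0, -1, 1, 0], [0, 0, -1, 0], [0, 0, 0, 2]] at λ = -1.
v_1 = [[1, 0, 1, 0]]^T, v_2 = [[0, 1, 0, 0]]^T

We seek v_1 ∈ ker((A + I)^2) \ ker(A + I), then set v_{i+1} = (A + I) v_i.

One such chain is v_1 = [[1, 0, 1, 0]]^T, v_2 = [[0, 1, 0, 0]]^T. Check: (A + I) v_2 = [[0, 0, 0, 0]]^T = 0.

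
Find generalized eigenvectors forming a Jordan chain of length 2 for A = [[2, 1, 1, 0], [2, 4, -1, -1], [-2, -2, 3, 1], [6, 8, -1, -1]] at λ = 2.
We seek v_1 ∈ ker((A - 2I)^2) \ ker(A - 2I), then set v_{i+1} = (A - 2I) v_i.

One such chain is v_1 = [[0, 1, 0, 2]]^T, v_2 = [[1, 0, 0, 2]]^T. Check: (A - 2I) v_2 = [[0, 0, 0, 0]]^T = 0.

v_1 = [[0, 1, 0, 2]]^T, v_2 = [[1, 0, 0, 2]]^T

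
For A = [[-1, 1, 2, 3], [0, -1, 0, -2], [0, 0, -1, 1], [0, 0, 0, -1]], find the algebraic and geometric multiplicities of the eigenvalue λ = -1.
The characteristic polynomial is (x + 1)^4, so the factor x + 1 appears with exponent 4: the algebraic multiplicity is 4.

rank(A + I) = 2, so the eigenspace has dimension 4 - 2 = 2: the geometric multiplicity is 2.

Since 2 < 4, A is not diagonalizable.

algebraic multiplicity 4, geometric multiplicity 2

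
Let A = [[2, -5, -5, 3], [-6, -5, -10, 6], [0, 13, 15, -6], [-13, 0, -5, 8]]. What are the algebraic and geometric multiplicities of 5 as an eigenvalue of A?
algebraic multiplicity 4, geometric multiplicity 2

The characteristic polynomial is (x - 5)^4, so the factor x - 5 appears with exponent 4: the algebraic multiplicity is 4.

rank(A - 5I) = 2, so the eigenspace has dimension 4 - 2 = 2: the geometric multiplicity is 2.

Since 2 < 4, A is not diagonalizable.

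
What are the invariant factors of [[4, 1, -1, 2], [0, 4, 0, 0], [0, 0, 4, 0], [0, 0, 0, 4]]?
The Jordan structure of A has elementary divisors (x - 4)^2, (x - 4), (x - 4). Arranging the block sizes at each eigenvalue in decreasing order and taking row products gives the invariant factors.

Invariant factors (smallest first, each dividing the next): x - 4, x - 4, (x - 4)^2.

Check: the last factor (x - 4)^2 is the minimal polynomial, and the product (x - 4)^4 is the characteristic polynomial.

x - 4, x - 4, (x - 4)^2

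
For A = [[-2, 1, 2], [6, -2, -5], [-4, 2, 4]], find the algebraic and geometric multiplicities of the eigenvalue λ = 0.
The characteristic polynomial is x^3, so the factor x appears with exponent 3: the algebraic multiplicity is 3.

rank(A) = 2, so the eigenspace has dimension 3 - 2 = 1: the geometric multiplicity is 1.

Since 1 < 3, A is not diagonalizable.

algebraic multiplicity 3, geometric multiplicity 1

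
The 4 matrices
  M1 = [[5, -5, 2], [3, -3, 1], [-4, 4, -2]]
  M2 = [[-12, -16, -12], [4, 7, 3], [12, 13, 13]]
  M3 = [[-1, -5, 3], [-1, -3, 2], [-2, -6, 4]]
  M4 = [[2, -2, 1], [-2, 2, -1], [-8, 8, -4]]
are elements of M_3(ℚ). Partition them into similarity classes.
Characteristic polynomials: χ_{M1} = x^3, χ_{M2} = (x - 4)(x - 2)^2, χ_{M3} = x^3, χ_{M4} = x^3.

{M1, M3}: invariant factors x^3.

{M2}: invariant factors (x - 4)(x - 2)^2.

{M4}: invariant factors x, x^2.

Matrices are similar if and only if their invariant-factor lists agree; the partition into similarity classes is {M1, M3}, {M2}, {M4}.

3 classes: {M1, M3}, {M2}, {M4}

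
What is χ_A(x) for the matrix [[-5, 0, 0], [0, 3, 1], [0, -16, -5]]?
xI - A = [[x + 5, 0, 0], [0, x - 3, -1], [0, 16, x + 5]].

Expanding det(xI - A) along the first row:
det(xI - A) = + (x + 5)·det([[x - 3, -1], [16, x + 5]]) - (0)·det([[0, -1], [0, x + 5]]) + (0)·det([[0, x - 3], [0, 16]]).

Evaluating gives χ_A(x) = x^3 + 7x^2 + 11x + 5 = (x + 1)^2(x + 5).

χ_A(x) = (x + 1)^2(x + 5)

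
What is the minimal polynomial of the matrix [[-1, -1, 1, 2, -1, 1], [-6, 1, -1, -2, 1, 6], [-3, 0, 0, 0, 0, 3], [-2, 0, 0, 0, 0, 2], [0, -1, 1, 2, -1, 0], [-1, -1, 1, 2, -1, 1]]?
m_A(x) = x^3

The characteristic polynomial factors as x^6. The minimal polynomial is ∏(x - λ)^{k_λ} where k_λ is the size of the largest Jordan block at λ.

For λ = 0: rank(A) = 2, and the largest Jordan block has size 3 (the smallest k with rank(A^k) = rank(A^(k+1))).

So m_A(x) = x^3.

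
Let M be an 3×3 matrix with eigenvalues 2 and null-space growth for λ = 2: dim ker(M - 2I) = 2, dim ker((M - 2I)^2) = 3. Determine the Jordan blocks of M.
Jordan blocks: (2, 2), (2, 1)

λ = 2: successive nullity increments [2, 1] count blocks of size ≥ k; block sizes are [2, 1].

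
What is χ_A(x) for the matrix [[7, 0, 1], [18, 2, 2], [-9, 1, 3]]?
χ_A(x) = (x - 4)^3

xI - A = [[x - 7, 0, -1], [-18, x - 2, -2], [9, -1, x - 3]].

Expanding det(xI - A) along the first row:
det(xI - A) = + (x - 7)·det([[x - 2, -2], [-1, x - 3]]) - (0)·det([[-18, -2], [9, x - 3]]) + (-1)·det([[-18, x - 2], [9, -1]]).

Evaluating gives χ_A(x) = x^3 - 12x^2 + 48x - 64 = (x - 4)^3.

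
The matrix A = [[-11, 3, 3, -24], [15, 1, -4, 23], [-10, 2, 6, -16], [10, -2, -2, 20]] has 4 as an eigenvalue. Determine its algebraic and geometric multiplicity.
algebraic multiplicity 4, geometric multiplicity 2

The characteristic polynomial is (x - 4)^4, so the factor x - 4 appears with exponent 4: the algebraic multiplicity is 4.

rank(A - 4I) = 2, so the eigenspace has dimension 4 - 2 = 2: the geometric multiplicity is 2.

Since 2 < 4, A is not diagonalizable.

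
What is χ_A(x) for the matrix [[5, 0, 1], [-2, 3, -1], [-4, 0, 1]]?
xI - A = [[x - 5, 0, -1], [2, x - 3, 1], [4, 0, x - 1]].

Expanding det(xI - A) along the first row:
det(xI - A) = + (x - 5)·det([[x - 3, 1], [0, x - 1]]) - (0)·det([[2, 1], [4, x - 1]]) + (-1)·det([[2, x - 3], [4, 0]]).

Evaluating gives χ_A(x) = x^3 - 9x^2 + 27x - 27 = (x - 3)^3.

χ_A(x) = (x - 3)^3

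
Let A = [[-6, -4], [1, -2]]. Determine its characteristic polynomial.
xI - A = [[x + 6, 4], [-1, x + 2]].

Expanding det(xI - A) along the first row:
det(xI - A) = + (x + 6)·det([[x + 2]]) - (4)·det([[-1]]).

Evaluating gives χ_A(x) = x^2 + 8x + 16 = (x + 4)^2.

χ_A(x) = (x + 4)^2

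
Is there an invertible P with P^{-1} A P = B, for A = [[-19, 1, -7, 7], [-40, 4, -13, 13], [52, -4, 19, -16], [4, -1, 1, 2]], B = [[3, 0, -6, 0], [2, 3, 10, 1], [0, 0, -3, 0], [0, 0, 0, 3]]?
Two matrices over a field are similar if and only if they have the same invariant factors.

Both A and B have characteristic polynomial (x - 3)^3(x + 3) and minimal polynomial (x - 3)^2(x + 3). Computing further, both have invariant factors x - 3, (x - 3)^2(x + 3). Hence A and B are similar.

Yes.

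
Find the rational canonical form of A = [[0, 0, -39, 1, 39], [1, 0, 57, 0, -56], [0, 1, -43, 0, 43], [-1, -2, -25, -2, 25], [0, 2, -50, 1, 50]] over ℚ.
The invariant factors of A (the non-unit diagonal entries of the Smith normal form of xI - A over ℚ[x]) are (x - 3)(x^2 - x + 5)^2, each dividing the next. The characteristic polynomial is their product, (x - 3)(x^2 - x + 5)^2.

The rational canonical form is the block-diagonal matrix of companion matrices C(f_i):
R = [[0, 0, 0, 0, 75], [1, 0, 0, 0, -55], [0, 1, 0, 0, 43], [0, 0, 1, 0, -17], [0, 0, 0, 1, 5]].

Note the characteristic polynomial does not split into linear factors over ℚ, so A has no Jordan form over ℚ; the rational canonical form exists over any field.

R = [[0, 0, 0, 0, 75], [1, 0, 0, 0, -55], [0, 1, 0, 0, 43], [0, 0, 1, 0, -17], [0, 0, 0, 1, 5]]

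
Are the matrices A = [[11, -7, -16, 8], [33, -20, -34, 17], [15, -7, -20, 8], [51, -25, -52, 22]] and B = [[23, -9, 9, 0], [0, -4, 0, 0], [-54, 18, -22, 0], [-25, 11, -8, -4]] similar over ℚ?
Two matrices over a field are similar if and only if they have the same invariant factors.

Both A and B have characteristic polynomial (x - 5)(x + 4)^3 and minimal polynomial (x - 5)(x + 4)^2. Computing further, both have invariant factors x + 4, (x - 5)(x + 4)^2. Hence A and B are similar.

Yes.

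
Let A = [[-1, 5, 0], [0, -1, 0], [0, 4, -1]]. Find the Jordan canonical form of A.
J = [[-1, 1, 0], [0, -1, 0], [0, 0, -1]]

The characteristic polynomial is det(xI - A) = (x + 1)^3, so the eigenvalues are -1 (algebraic multiplicity 3).

For λ = -1: rank(A + I) = 1, rank((A + I)^2) = 0. The eigenspace has dimension 3 - 1 = 2, so there are 2 Jordan blocks; the rank sequence gives block sizes [2, 1].

Assembling the blocks gives the Jordan form J above.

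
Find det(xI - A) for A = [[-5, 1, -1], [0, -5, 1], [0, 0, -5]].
xI - A = [[x + 5, -1, 1], [0, x + 5, -1], [0, 0, x + 5]].

Expanding det(xI - A) along the first row:
det(xI - A) = + (x + 5)·det([[x + 5, -1], [0, x + 5]]) - (-1)·det([[0, -1], [0, x + 5]]) + (1)·det([[0, x + 5], [0, 0]]).

Evaluating gives χ_A(x) = x^3 + 15x^2 + 75x + 125 = (x + 5)^3.

χ_A(x) = (x + 5)^3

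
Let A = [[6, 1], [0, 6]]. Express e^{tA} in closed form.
A has Jordan form J = [[6, 1], [0, 6]] with A = PJP^{-1}, so e^{tA} = P e^{tJ} P^{-1}.

For a Jordan block J_k(λ), e^{tJ_k(λ)} = e^{λt} · (I + tN + t^2 N^2/2! + ... + t^{k-1} N^{k-1}/(k-1)!) where N is the nilpotent superdiagonal part.

Assembling the blocks and conjugating back gives the entries of e^{tA} as shown above.

e^{tA} = [[e^{6*t}, t*e^{6*t}], [0, e^{6*t}]]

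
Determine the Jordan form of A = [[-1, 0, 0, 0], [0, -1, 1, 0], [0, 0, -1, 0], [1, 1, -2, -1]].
The characteristic polynomial is det(xI - A) = (x + 1)^4, so the eigenvalues are -1 (algebraic multiplicity 4).

For λ = -1: rank(A + I) = 2, rank((A + I)^2) = 1, rank((A + I)^3) = 0. The eigenspace has dimension 4 - 2 = 2, so there are 2 Jordan blocks; the rank sequence gives block sizes [3, 1].

Assembling the blocks gives the Jordan form J above.

J = [[-1, 1, 0, 0], [0, -1, 1, 0], [0, 0, -1, 0], [0, 0, 0, -1]]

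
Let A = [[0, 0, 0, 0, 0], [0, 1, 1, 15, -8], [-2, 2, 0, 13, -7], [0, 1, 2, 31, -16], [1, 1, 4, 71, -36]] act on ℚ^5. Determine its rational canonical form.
The invariant factors of A (the non-unit diagonal entries of the Smith normal form of xI - A over ℚ[x]) are x(x^2 + 2x + 2)^2, each dividing the next. The characteristic polynomial is their product, x(x^2 + 2x + 2)^2.

The rational canonical form is the block-diagonal matrix of companion matrices C(f_i):
R = [[0, 0, 0, 0, 0], [1, 0, 0, 0, -4], [0, 1, 0, 0, -8], [0, 0, 1, 0, -8], [0, 0, 0, 1, -4]].

Note the characteristic polynomial does not split into linear factors over ℚ, so A has no Jordan form over ℚ; the rational canonical form exists over any field.

R = [[0, 0, 0, 0, 0], [1, 0, 0, 0, -4], [0, 1, 0, 0, -8], [0, 0, 1, 0, -8], [0, 0, 0, 1, -4]]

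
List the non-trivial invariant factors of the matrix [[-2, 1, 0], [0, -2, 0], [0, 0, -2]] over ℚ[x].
The Jordan structure of A has elementary divisors (x + 2)^2, (x + 2). Arranging the block sizes at each eigenvalue in decreasing order and taking row products gives the invariant factors.

Invariant factors (smallest first, each dividing the next): x + 2, (x + 2)^2.

Check: the last factor (x + 2)^2 is the minimal polynomial, and the product (x + 2)^3 is the characteristic polynomial.

x + 2, (x + 2)^2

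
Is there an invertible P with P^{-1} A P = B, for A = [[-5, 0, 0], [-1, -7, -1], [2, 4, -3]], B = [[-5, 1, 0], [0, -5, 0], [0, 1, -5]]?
Yes.

Two matrices over a field are similar if and only if they have the same invariant factors.

Both A and B have characteristic polynomial (x + 5)^3 and minimal polynomial (x + 5)^2. Computing further, both have invariant factors x + 5, (x + 5)^2. Hence A and B are similar.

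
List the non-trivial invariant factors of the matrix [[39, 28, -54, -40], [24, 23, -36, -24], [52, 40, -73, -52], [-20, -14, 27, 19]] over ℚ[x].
x + 1, (x - 5)^2(x + 1)

The Jordan structure of A has elementary divisors (x + 1), (x + 1), (x - 5)^2. Arranging the block sizes at each eigenvalue in decreasing order and taking row products gives the invariant factors.

Invariant factors (smallest first, each dividing the next): x + 1, (x - 5)^2(x + 1).

Check: the last factor (x - 5)^2(x + 1) is the minimal polynomial, and the product (x - 5)^2(x + 1)^2 is the characteristic polynomial.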